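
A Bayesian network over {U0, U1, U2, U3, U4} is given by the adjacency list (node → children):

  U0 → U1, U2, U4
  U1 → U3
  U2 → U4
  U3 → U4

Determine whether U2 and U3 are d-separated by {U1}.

4 paths connect U2 and U3; each must be blocked for d-separation to hold:
Path 1: U2 → U4 ← U0 → U1 → U3
  U4 is a collider here and neither U4 nor any of its descendants is conditioned on, so the collider stays closed — the path is blocked at U4.
Path 2: U2 → U4 ← U3
  U4 is a collider here and neither U4 nor any of its descendants is conditioned on, so the collider stays closed — the path is blocked at U4.
Path 3: U2 ← U0 → U4 ← U3
  U4 is a collider here and neither U4 nor any of its descendants is conditioned on, so the collider stays closed — the path is blocked at U4.
Path 4: U2 ← U0 → U1 → U3
  U1 is a chain here and U1 is conditioned on, so the path is blocked at U1.
Since every path is blocked, d-separation holds.

Yes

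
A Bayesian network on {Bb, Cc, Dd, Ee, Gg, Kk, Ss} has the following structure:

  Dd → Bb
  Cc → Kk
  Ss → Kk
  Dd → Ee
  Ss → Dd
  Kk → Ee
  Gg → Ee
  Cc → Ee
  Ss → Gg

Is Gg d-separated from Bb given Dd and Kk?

6 paths connect Gg and Bb; each must be blocked for d-separation to hold:
  1. Gg → Ee ← Cc → Kk ← Ss → Dd → Bb — Ee:collider[blocks]; Cc:fork[open]; Kk:collider[open]; Ss:fork[open]; Dd:chain[blocks] ⇒ blocked
  2. Gg → Ee ← Dd → Bb — Ee:collider[blocks]; Dd:fork[blocks] ⇒ blocked
  3. Gg → Ee ← Kk ← Ss → Dd → Bb — Ee:collider[blocks]; Kk:chain[blocks]; Ss:fork[open]; Dd:chain[blocks] ⇒ blocked
  4. Gg ← Ss → Dd → Bb — Ss:fork[open]; Dd:chain[blocks] ⇒ blocked
  5. Gg ← Ss → Kk → Ee ← Dd → Bb — Ss:fork[open]; Kk:chain[blocks]; Ee:collider[blocks]; Dd:fork[blocks] ⇒ blocked
  6. Gg ← Ss → Kk ← Cc → Ee ← Dd → Bb — Ss:fork[open]; Kk:collider[open]; Cc:fork[open]; Ee:collider[blocks]; Dd:fork[blocks] ⇒ blocked
All paths are blocked; Gg ⊥ Bb | {Dd, Kk} holds.

Yes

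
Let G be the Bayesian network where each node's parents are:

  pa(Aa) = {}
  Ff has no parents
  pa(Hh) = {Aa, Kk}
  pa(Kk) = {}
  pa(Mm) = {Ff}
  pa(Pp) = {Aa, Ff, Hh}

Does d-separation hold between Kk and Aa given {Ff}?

Yes

2 paths connect Kk and Aa; each must be blocked for d-separation to hold:
  1. Kk → Hh → Pp ← Aa — Hh:chain[open]; Pp:collider[blocks] ⇒ blocked
  2. Kk → Hh ← Aa — Hh:collider[blocks] ⇒ blocked
Since every path is blocked, d-separation holds.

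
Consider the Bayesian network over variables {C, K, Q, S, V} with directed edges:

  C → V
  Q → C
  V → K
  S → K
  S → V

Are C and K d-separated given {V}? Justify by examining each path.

2 paths connect C and K; each must be blocked for d-separation to hold:
Path 1: C → V ← S → K
  V is a collider and V is conditioned on, which opens it; S is a fork and S is not conditioned on — no node blocks this path, so it is active.
Path 2: C → V → K
  V is a chain here and V is conditioned on, so the path is blocked at V.
Because an active path exists, C and K are not d-separated.

No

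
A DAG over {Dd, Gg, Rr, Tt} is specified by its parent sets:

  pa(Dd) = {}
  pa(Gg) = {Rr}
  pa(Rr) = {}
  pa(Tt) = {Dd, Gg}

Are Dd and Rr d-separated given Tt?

No — Dd and Rr are not d-separated given {Tt}.

Only one path connects Dd and Rr:
Path 1: Dd → Tt ← Gg ← Rr
  Tt is a collider and Tt is conditioned on, which opens it; Gg is a chain and Gg is not conditioned on — no node blocks this path, so it is active.
Since the path Dd → Tt ← Gg ← Rr is active, Dd and Rr are not d-separated given {Tt}.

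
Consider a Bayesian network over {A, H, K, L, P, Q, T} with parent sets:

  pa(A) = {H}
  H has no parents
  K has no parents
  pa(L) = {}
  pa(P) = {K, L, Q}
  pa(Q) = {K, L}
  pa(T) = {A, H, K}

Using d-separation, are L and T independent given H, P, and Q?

No

Enumerating the 4 paths from L to T and testing each for blocking by {H, P, Q}:
Path 1: L → P ← Q ← K → T
  Q is a chain here and Q is conditioned on, so the path is blocked at Q.
Path 2: L → P ← K → T
  P is a collider and P is conditioned on, which opens it; K is a fork and K is not conditioned on — no node blocks this path, so it is active.
Path 3: L → Q → P ← K → T
  Q is a chain here and Q is conditioned on, so the path is blocked at Q.
Path 4: L → Q ← K → T
  Q is a collider and Q is conditioned on, which opens it; K is a fork and K is not conditioned on — no node blocks this path, so it is active.
Since the path L → P ← K → T is active, L and T are not d-separated given {H, P, Q}.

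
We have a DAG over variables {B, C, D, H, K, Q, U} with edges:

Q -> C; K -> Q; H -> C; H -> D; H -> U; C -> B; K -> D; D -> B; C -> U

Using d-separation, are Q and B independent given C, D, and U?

We examine all 6 paths between Q and B:
Path 1: Q ← K → D ← H → C → B
  C is a chain here and C is conditioned on, so the path is blocked at C.
Path 2: Q ← K → D ← H → U ← C → B
  C is a fork here and C is conditioned on, so the path is blocked at C.
Path 3: Q ← K → D → B
  D is a chain here and D is conditioned on, so the path is blocked at D.
Path 4: Q → C ← H → D → B
  D is a chain here and D is conditioned on, so the path is blocked at D.
Path 5: Q → C → B
  C is a chain here and C is conditioned on, so the path is blocked at C.
Path 6: Q → C → U ← H → D → B
  C is a chain here and C is conditioned on, so the path is blocked at C.
All paths are blocked; Q ⊥ B | {C, D, U} holds.

Yes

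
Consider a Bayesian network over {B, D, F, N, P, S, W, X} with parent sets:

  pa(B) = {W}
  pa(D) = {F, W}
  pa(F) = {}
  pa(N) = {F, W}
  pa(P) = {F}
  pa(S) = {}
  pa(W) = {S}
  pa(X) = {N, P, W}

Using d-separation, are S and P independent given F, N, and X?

6 paths connect S and P; each must be blocked for d-separation to hold:
Path 1: S → W → X ← P
  W is a chain and W is not conditioned on; X is a collider and X is conditioned on, which opens it — no node blocks this path, so it is active.
Path 2: S → W → X ← N ← F → P
  N is a chain here and N is conditioned on, so the path is blocked at N.
Path 3: S → W → N ← F → P
  F is a fork here and F is conditioned on, so the path is blocked at F.
Path 4: S → W → N → X ← P
  N is a chain here and N is conditioned on, so the path is blocked at N.
Path 5: S → W → D ← F → P
  D is a collider here and neither D nor any of its descendants is conditioned on, so the collider stays closed — the path is blocked at D.
Path 6: S → W → D ← F → N → X ← P
  D is a collider here and neither D nor any of its descendants is conditioned on, so the collider stays closed — the path is blocked at D.
Because an active path exists, S and P are not d-separated.

No — S and P are not d-separated given {F, N, X}.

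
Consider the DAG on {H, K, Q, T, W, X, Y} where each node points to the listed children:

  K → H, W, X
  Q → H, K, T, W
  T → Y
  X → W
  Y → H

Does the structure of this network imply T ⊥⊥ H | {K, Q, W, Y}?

Yes

There are 5 undirected paths between T and H; checking each against the conditioning set {K, Q, W, Y}:
Path 1: T → Y → H
  Y is a chain here and Y is conditioned on, so the path is blocked at Y.
Path 2: T ← Q → W ← K → H
  Q is a fork here and Q is conditioned on, so the path is blocked at Q.
Path 3: T ← Q → W ← X ← K → H
  Q is a fork here and Q is conditioned on, so the path is blocked at Q.
Path 4: T ← Q → H
  Q is a fork here and Q is conditioned on, so the path is blocked at Q.
Path 5: T ← Q → K → H
  Q is a fork here and Q is conditioned on, so the path is blocked at Q.
Every path is blocked, so T and H are d-separated given {K, Q, W, Y}.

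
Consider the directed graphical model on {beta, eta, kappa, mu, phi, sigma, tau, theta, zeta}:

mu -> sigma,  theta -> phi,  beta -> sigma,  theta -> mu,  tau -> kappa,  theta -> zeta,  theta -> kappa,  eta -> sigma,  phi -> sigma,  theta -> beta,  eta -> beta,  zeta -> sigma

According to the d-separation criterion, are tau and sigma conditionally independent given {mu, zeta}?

Enumerating the 5 paths from tau to sigma and testing each for blocking by {mu, zeta}:
Path 1: tau → kappa ← theta → phi → sigma
  kappa is a collider here and neither kappa nor any of its descendants is conditioned on, so the collider stays closed — the path is blocked at kappa.
Path 2: tau → kappa ← theta → zeta → sigma
  kappa is a collider here and neither kappa nor any of its descendants is conditioned on, so the collider stays closed — the path is blocked at kappa.
Path 3: tau → kappa ← theta → mu → sigma
  kappa is a collider here and neither kappa nor any of its descendants is conditioned on, so the collider stays closed — the path is blocked at kappa.
Path 4: tau → kappa ← theta → beta ← eta → sigma
  kappa is a collider here and neither kappa nor any of its descendants is conditioned on, so the collider stays closed — the path is blocked at kappa.
Path 5: tau → kappa ← theta → beta → sigma
  kappa is a collider here and neither kappa nor any of its descendants is conditioned on, so the collider stays closed — the path is blocked at kappa.
All paths are blocked; tau ⊥ sigma | {mu, zeta} holds.

Yes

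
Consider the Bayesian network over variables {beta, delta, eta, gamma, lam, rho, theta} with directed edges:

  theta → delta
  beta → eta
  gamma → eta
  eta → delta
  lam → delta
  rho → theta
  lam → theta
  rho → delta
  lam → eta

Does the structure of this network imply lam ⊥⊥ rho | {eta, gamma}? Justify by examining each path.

Yes

6 paths connect lam and rho; each must be blocked for d-separation to hold:
Path 1: lam → theta → delta ← rho
  delta is a collider here and neither delta nor any of its descendants is conditioned on, so the collider stays closed — the path is blocked at delta.
Path 2: lam → theta ← rho
  theta is a collider here and neither theta nor any of its descendants is conditioned on, so the collider stays closed — the path is blocked at theta.
Path 3: lam → eta → delta ← theta ← rho
  eta is a chain here and eta is conditioned on, so the path is blocked at eta.
Path 4: lam → eta → delta ← rho
  eta is a chain here and eta is conditioned on, so the path is blocked at eta.
Path 5: lam → delta ← theta ← rho
  delta is a collider here and neither delta nor any of its descendants is conditioned on, so the collider stays closed — the path is blocked at delta.
Path 6: lam → delta ← rho
  delta is a collider here and neither delta nor any of its descendants is conditioned on, so the collider stays closed — the path is blocked at delta.
Since every path is blocked, d-separation holds.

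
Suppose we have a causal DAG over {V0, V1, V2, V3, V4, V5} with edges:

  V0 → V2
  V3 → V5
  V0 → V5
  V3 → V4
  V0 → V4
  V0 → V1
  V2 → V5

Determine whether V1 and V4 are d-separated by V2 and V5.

We examine all 3 paths between V1 and V4:
  1. V1 ← V0 → V4 — V0:fork[open] ⇒ active
  2. V1 ← V0 → V5 ← V3 → V4 — V0:fork[open]; V5:collider[open]; V3:fork[open] ⇒ active
  3. V1 ← V0 → V2 → V5 ← V3 → V4 — V0:fork[open]; V2:chain[blocks]; V5:collider[open]; V3:fork[open] ⇒ blocked
Since the path V1 ← V0 → V4 is active, V1 and V4 are not d-separated given {V2, V5}.

No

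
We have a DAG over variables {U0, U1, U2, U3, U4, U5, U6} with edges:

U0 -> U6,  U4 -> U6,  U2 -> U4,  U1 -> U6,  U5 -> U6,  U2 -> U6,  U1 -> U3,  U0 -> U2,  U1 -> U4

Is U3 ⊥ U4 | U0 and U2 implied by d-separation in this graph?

No

4 paths connect U3 and U4; each must be blocked for d-separation to hold:
Path 1: U3 ← U1 → U6 ← U2 → U4
  U6 is a collider here and neither U6 nor any of its descendants is conditioned on, so the collider stays closed — the path is blocked at U6.
Path 2: U3 ← U1 → U6 ← U4
  U6 is a collider here and neither U6 nor any of its descendants is conditioned on, so the collider stays closed — the path is blocked at U6.
Path 3: U3 ← U1 → U6 ← U0 → U2 → U4
  U6 is a collider here and neither U6 nor any of its descendants is conditioned on, so the collider stays closed — the path is blocked at U6.
Path 4: U3 ← U1 → U4
  U1 is a fork and U1 is not conditioned on — no node blocks this path, so it is active.
At least one path is unblocked, so d-separation fails.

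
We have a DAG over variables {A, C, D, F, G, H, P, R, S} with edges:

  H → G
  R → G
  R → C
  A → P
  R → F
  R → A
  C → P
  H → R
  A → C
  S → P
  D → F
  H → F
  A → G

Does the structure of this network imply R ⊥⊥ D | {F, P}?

No — R and D are not d-separated given {F, P}.

There are 6 undirected paths between R and D; checking each against the conditioning set {F, P}:
  1. R → A → G ← H → F ← D — A:chain[open]; G:collider[blocks]; H:fork[open]; F:collider[open] ⇒ blocked
  2. R → G ← H → F ← D — G:collider[blocks]; H:fork[open]; F:collider[open] ⇒ blocked
  3. R ← H → F ← D — H:fork[open]; F:collider[open] ⇒ active
  4. R → C → P ← A → G ← H → F ← D — C:chain[open]; P:collider[open]; A:fork[open]; G:collider[blocks]; H:fork[open]; F:collider[open] ⇒ blocked
  5. R → C ← A → G ← H → F ← D — C:collider[open]; A:fork[open]; G:collider[blocks]; H:fork[open]; F:collider[open] ⇒ blocked
  6. R → F ← D — F:collider[open] ⇒ active
Because an active path exists, R and D are not d-separated.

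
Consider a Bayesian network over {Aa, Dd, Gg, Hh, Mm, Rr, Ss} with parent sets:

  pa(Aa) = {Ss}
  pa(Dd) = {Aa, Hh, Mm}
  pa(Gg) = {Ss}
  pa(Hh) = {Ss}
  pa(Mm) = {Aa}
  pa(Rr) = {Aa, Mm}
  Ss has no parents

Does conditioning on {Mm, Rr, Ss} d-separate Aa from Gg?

Yes

4 paths connect Aa and Gg; each must be blocked for d-separation to hold:
Path 1: Aa → Dd ← Hh ← Ss → Gg
  Dd is a collider here and neither Dd nor any of its descendants is conditioned on, so the collider stays closed — the path is blocked at Dd.
Path 2: Aa ← Ss → Gg
  Ss is a fork here and Ss is conditioned on, so the path is blocked at Ss.
Path 3: Aa → Mm → Dd ← Hh ← Ss → Gg
  Mm is a chain here and Mm is conditioned on, so the path is blocked at Mm.
Path 4: Aa → Rr ← Mm → Dd ← Hh ← Ss → Gg
  Mm is a fork here and Mm is conditioned on, so the path is blocked at Mm.
Every path is blocked, so Aa and Gg are d-separated given {Mm, Rr, Ss}.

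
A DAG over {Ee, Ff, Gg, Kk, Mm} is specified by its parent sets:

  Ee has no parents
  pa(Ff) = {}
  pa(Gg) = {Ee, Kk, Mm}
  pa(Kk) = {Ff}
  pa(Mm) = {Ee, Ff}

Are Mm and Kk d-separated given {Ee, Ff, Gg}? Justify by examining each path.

We examine all 3 paths between Mm and Kk:
Path 1: Mm ← Ee → Gg ← Kk
  Ee is a fork here and Ee is conditioned on, so the path is blocked at Ee.
Path 2: Mm → Gg ← Kk
  Gg is a collider and Gg is conditioned on, which opens it — no node blocks this path, so it is active.
Path 3: Mm ← Ff → Kk
  Ff is a fork here and Ff is conditioned on, so the path is blocked at Ff.
At least one path is unblocked, so d-separation fails.

No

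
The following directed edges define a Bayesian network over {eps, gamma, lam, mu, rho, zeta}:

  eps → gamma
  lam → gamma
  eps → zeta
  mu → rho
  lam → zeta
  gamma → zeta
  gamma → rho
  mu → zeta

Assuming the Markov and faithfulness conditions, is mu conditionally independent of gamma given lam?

Yes

Enumerating the 4 paths from mu to gamma and testing each for blocking by {lam}:
  1. mu → rho ← gamma — rho:collider[blocks] ⇒ blocked
  2. mu → zeta ← gamma — zeta:collider[blocks] ⇒ blocked
  3. mu → zeta ← lam → gamma — zeta:collider[blocks]; lam:fork[blocks] ⇒ blocked
  4. mu → zeta ← eps → gamma — zeta:collider[blocks]; eps:fork[open] ⇒ blocked
All paths are blocked; mu ⊥ gamma | {lam} holds.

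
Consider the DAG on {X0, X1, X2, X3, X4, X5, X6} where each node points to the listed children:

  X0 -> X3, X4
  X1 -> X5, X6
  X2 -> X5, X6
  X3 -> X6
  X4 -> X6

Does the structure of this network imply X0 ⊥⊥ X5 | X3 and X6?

There are 4 undirected paths between X0 and X5; checking each against the conditioning set {X3, X6}:
  1. X0 → X3 → X6 ← X1 → X5 — X3:chain[blocks]; X6:collider[open]; X1:fork[open] ⇒ blocked
  2. X0 → X3 → X6 ← X2 → X5 — X3:chain[blocks]; X6:collider[open]; X2:fork[open] ⇒ blocked
  3. X0 → X4 → X6 ← X1 → X5 — X4:chain[open]; X6:collider[open]; X1:fork[open] ⇒ active
  4. X0 → X4 → X6 ← X2 → X5 — X4:chain[open]; X6:collider[open]; X2:fork[open] ⇒ active
At least one path is unblocked, so d-separation fails.

No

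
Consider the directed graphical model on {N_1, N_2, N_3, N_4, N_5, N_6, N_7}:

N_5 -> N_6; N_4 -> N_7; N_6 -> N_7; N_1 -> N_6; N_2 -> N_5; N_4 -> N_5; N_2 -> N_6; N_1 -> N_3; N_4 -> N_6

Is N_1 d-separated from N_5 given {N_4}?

There are 4 undirected paths between N_1 and N_5; checking each against the conditioning set {N_4}:
Path 1: N_1 → N_6 ← N_4 → N_5
  N_6 is a collider here and neither N_6 nor any of its descendants is conditioned on, so the collider stays closed — the path is blocked at N_6.
Path 2: N_1 → N_6 ← N_5
  N_6 is a collider here and neither N_6 nor any of its descendants is conditioned on, so the collider stays closed — the path is blocked at N_6.
Path 3: N_1 → N_6 → N_7 ← N_4 → N_5
  N_7 is a collider here and neither N_7 nor any of its descendants is conditioned on, so the collider stays closed — the path is blocked at N_7.
Path 4: N_1 → N_6 ← N_2 → N_5
  N_6 is a collider here and neither N_6 nor any of its descendants is conditioned on, so the collider stays closed — the path is blocked at N_6.
Since every path is blocked, d-separation holds.

Yes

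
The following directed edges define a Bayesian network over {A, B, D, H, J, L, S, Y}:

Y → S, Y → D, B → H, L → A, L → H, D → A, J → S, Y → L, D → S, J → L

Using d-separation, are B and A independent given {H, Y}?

No

5 paths connect B and A; each must be blocked for d-separation to hold:
  1. B → H ← L ← Y → D → A — H:collider[open]; L:chain[open]; Y:fork[blocks]; D:chain[open] ⇒ blocked
  2. B → H ← L ← Y → S ← D → A — H:collider[open]; L:chain[open]; Y:fork[blocks]; S:collider[blocks]; D:fork[open] ⇒ blocked
  3. B → H ← L → A — H:collider[open]; L:fork[open] ⇒ active
  4. B → H ← L ← J → S ← Y → D → A — H:collider[open]; L:chain[open]; J:fork[open]; S:collider[blocks]; Y:fork[blocks]; D:chain[open] ⇒ blocked
  5. B → H ← L ← J → S ← D → A — H:collider[open]; L:chain[open]; J:fork[open]; S:collider[blocks]; D:fork[open] ⇒ blocked
At least one path is unblocked, so d-separation fails.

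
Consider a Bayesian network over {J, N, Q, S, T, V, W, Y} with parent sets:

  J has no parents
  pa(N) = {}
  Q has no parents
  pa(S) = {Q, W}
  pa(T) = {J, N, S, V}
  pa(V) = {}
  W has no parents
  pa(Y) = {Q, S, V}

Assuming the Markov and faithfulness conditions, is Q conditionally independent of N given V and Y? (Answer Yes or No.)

Yes

4 paths connect Q and N; each must be blocked for d-separation to hold:
Path 1: Q → S → T ← N
  T is a collider here and neither T nor any of its descendants is conditioned on, so the collider stays closed — the path is blocked at T.
Path 2: Q → S → Y ← V → T ← N
  V is a fork here and V is conditioned on, so the path is blocked at V.
Path 3: Q → Y ← V → T ← N
  V is a fork here and V is conditioned on, so the path is blocked at V.
Path 4: Q → Y ← S → T ← N
  T is a collider here and neither T nor any of its descendants is conditioned on, so the collider stays closed — the path is blocked at T.
Since every path is blocked, d-separation holds.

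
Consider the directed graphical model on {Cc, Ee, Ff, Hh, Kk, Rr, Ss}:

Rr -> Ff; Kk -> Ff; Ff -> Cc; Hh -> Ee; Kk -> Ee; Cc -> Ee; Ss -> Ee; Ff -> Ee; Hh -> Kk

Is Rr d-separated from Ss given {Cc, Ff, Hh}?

We examine all 4 paths between Rr and Ss:
Path 1: Rr → Ff ← Kk ← Hh → Ee ← Ss
  Hh is a fork here and Hh is conditioned on, so the path is blocked at Hh.
Path 2: Rr → Ff ← Kk → Ee ← Ss
  Ee is a collider here and neither Ee nor any of its descendants is conditioned on, so the collider stays closed — the path is blocked at Ee.
Path 3: Rr → Ff → Cc → Ee ← Ss
  Ff is a chain here and Ff is conditioned on, so the path is blocked at Ff.
Path 4: Rr → Ff → Ee ← Ss
  Ff is a chain here and Ff is conditioned on, so the path is blocked at Ff.
All paths are blocked; Rr ⊥ Ss | {Cc, Ff, Hh} holds.

Yes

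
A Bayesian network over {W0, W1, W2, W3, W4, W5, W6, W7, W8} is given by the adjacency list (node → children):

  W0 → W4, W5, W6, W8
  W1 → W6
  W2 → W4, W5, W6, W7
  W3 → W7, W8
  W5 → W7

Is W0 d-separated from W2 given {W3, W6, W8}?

Enumerating the 6 paths from W0 to W2 and testing each for blocking by {W3, W6, W8}:
Path 1: W0 → W5 ← W2
  W5 is a collider here and neither W5 nor any of its descendants is conditioned on, so the collider stays closed — the path is blocked at W5.
Path 2: W0 → W5 → W7 ← W2
  W7 is a collider here and neither W7 nor any of its descendants is conditioned on, so the collider stays closed — the path is blocked at W7.
Path 3: W0 → W6 ← W2
  W6 is a collider and W6 is conditioned on, which opens it — no node blocks this path, so it is active.
Path 4: W0 → W8 ← W3 → W7 ← W5 ← W2
  W3 is a fork here and W3 is conditioned on, so the path is blocked at W3.
Path 5: W0 → W8 ← W3 → W7 ← W2
  W3 is a fork here and W3 is conditioned on, so the path is blocked at W3.
Path 6: W0 → W4 ← W2
  W4 is a collider here and neither W4 nor any of its descendants is conditioned on, so the collider stays closed — the path is blocked at W4.
Since the path W0 → W6 ← W2 is active, W0 and W2 are not d-separated given {W3, W6, W8}.

No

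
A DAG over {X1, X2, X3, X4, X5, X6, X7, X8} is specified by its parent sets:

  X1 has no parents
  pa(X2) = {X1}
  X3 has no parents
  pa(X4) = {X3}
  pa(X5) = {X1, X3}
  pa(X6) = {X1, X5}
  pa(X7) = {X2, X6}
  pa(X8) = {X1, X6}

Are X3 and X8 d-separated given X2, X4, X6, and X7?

Enumerating the 6 paths from X3 to X8 and testing each for blocking by {X2, X4, X6, X7}:
  1. X3 → X5 → X6 → X8 — X5:chain[open]; X6:chain[blocks] ⇒ blocked
  2. X3 → X5 → X6 → X7 ← X2 ← X1 → X8 — X5:chain[open]; X6:chain[blocks]; X7:collider[open]; X2:chain[blocks]; X1:fork[open] ⇒ blocked
  3. X3 → X5 → X6 ← X1 → X8 — X5:chain[open]; X6:collider[open]; X1:fork[open] ⇒ active
  4. X3 → X5 ← X1 → X8 — X5:collider[open]; X1:fork[open] ⇒ active
  5. X3 → X5 ← X1 → X6 → X8 — X5:collider[open]; X1:fork[open]; X6:chain[blocks] ⇒ blocked
  6. X3 → X5 ← X1 → X2 → X7 ← X6 → X8 — X5:collider[open]; X1:fork[open]; X2:chain[blocks]; X7:collider[open]; X6:fork[blocks] ⇒ blocked
Because an active path exists, X3 and X8 are not d-separated.

No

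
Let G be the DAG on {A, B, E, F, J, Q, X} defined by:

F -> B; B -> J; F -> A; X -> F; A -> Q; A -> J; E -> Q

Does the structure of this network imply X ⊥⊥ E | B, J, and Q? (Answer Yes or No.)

We examine all 2 paths between X and E:
  1. X → F → B → J ← A → Q ← E — F:chain[open]; B:chain[blocks]; J:collider[open]; A:fork[open]; Q:collider[open] ⇒ blocked
  2. X → F → A → Q ← E — F:chain[open]; A:chain[open]; Q:collider[open] ⇒ active
Since the path X → F → A → Q ← E is active, X and E are not d-separated given {B, J, Q}.

No — X and E are not d-separated given {B, J, Q}.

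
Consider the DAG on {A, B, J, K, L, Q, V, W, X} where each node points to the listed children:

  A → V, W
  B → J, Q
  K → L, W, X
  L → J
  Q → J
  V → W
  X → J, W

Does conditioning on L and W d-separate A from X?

No — A and X are not d-separated given {L, W}.

We examine all 6 paths between A and X:
Path 1: A → W ← X
  W is a collider and W is conditioned on, which opens it — no node blocks this path, so it is active.
Path 2: A → W ← K → X
  W is a collider and W is conditioned on, which opens it; K is a fork and K is not conditioned on — no node blocks this path, so it is active.
Path 3: A → W ← K → L → J ← X
  L is a chain here and L is conditioned on, so the path is blocked at L.
Path 4: A → V → W ← X
  V is a chain and V is not conditioned on; W is a collider and W is conditioned on, which opens it — no node blocks this path, so it is active.
Path 5: A → V → W ← K → X
  V is a chain and V is not conditioned on; W is a collider and W is conditioned on, which opens it; K is a fork and K is not conditioned on — no node blocks this path, so it is active.
Path 6: A → V → W ← K → L → J ← X
  L is a chain here and L is conditioned on, so the path is blocked at L.
Because an active path exists, A and X are not d-separated.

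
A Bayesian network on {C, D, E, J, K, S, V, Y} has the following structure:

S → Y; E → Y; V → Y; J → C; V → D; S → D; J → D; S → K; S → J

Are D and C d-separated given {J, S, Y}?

Enumerating the 3 paths from D to C and testing each for blocking by {J, S, Y}:
Path 1: D ← J → C
  J is a fork here and J is conditioned on, so the path is blocked at J.
Path 2: D ← V → Y ← S → J → C
  S is a fork here and S is conditioned on, so the path is blocked at S.
Path 3: D ← S → J → C
  S is a fork here and S is conditioned on, so the path is blocked at S.
Since every path is blocked, d-separation holds.

Yes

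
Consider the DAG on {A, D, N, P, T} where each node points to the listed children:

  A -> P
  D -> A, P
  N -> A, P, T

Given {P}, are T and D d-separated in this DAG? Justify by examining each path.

4 paths connect T and D; each must be blocked for d-separation to hold:
Path 1: T ← N → P ← D
  N is a fork and N is not conditioned on; P is a collider and P is conditioned on, which opens it — no node blocks this path, so it is active.
Path 2: T ← N → P ← A ← D
  N is a fork and N is not conditioned on; P is a collider and P is conditioned on, which opens it; A is a chain and A is not conditioned on — no node blocks this path, so it is active.
Path 3: T ← N → A → P ← D
  N is a fork and N is not conditioned on; A is a chain and A is not conditioned on; P is a collider and P is conditioned on, which opens it — no node blocks this path, so it is active.
Path 4: T ← N → A ← D
  N is a fork and N is not conditioned on; A is a collider and its descendant P is conditioned on, which opens it — no node blocks this path, so it is active.
At least one path is unblocked, so d-separation fails.

No — T and D are not d-separated given {P}.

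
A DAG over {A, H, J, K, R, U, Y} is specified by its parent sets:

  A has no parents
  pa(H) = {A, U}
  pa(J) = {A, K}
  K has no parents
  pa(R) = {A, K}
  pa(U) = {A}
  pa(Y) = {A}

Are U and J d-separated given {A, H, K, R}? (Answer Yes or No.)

Yes

Enumerating the 4 paths from U to J and testing each for blocking by {A, H, K, R}:
Path 1: U ← A → R ← K → J
  A is a fork here and A is conditioned on, so the path is blocked at A.
Path 2: U ← A → J
  A is a fork here and A is conditioned on, so the path is blocked at A.
Path 3: U → H ← A → R ← K → J
  A is a fork here and A is conditioned on, so the path is blocked at A.
Path 4: U → H ← A → J
  A is a fork here and A is conditioned on, so the path is blocked at A.
Since every path is blocked, d-separation holds.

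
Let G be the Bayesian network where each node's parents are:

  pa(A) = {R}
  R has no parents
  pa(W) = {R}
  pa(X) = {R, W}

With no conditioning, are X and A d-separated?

No

There are 2 undirected paths between X and A; checking each against the conditioning set ∅:
Path 1: X ← W ← R → A
  W is a chain and W is not conditioned on; R is a fork and R is not conditioned on — no node blocks this path, so it is active.
Path 2: X ← R → A
  R is a fork and R is not conditioned on — no node blocks this path, so it is active.
Because an active path exists, X and A are not d-separated.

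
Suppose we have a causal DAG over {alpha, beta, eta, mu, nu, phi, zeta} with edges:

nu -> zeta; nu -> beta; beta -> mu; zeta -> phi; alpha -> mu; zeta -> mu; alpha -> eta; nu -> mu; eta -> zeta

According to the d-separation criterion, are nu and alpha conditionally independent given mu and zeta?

No

We examine all 6 paths between nu and alpha:
Path 1: nu → mu ← alpha
  mu is a collider and mu is conditioned on, which opens it — no node blocks this path, so it is active.
Path 2: nu → mu ← zeta ← eta ← alpha
  zeta is a chain here and zeta is conditioned on, so the path is blocked at zeta.
Path 3: nu → beta → mu ← alpha
  beta is a chain and beta is not conditioned on; mu is a collider and mu is conditioned on, which opens it — no node blocks this path, so it is active.
Path 4: nu → beta → mu ← zeta ← eta ← alpha
  zeta is a chain here and zeta is conditioned on, so the path is blocked at zeta.
Path 5: nu → zeta → mu ← alpha
  zeta is a chain here and zeta is conditioned on, so the path is blocked at zeta.
Path 6: nu → zeta ← eta ← alpha
  zeta is a collider and zeta is conditioned on, which opens it; eta is a chain and eta is not conditioned on — no node blocks this path, so it is active.
Because an active path exists, nu and alpha are not d-separated.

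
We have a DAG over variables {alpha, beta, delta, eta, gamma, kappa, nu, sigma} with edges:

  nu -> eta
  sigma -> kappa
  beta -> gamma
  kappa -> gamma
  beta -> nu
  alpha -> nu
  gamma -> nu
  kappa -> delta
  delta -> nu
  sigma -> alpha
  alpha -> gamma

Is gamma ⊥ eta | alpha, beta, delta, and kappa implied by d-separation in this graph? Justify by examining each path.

No

Enumerating the 6 paths from gamma to eta and testing each for blocking by {alpha, beta, delta, kappa}:
Path 1: gamma ← kappa → delta → nu → eta
  kappa is a fork here and kappa is conditioned on, so the path is blocked at kappa.
Path 2: gamma ← kappa ← sigma → alpha → nu → eta
  kappa is a chain here and kappa is conditioned on, so the path is blocked at kappa.
Path 3: gamma → nu → eta
  nu is a chain and nu is not conditioned on — no node blocks this path, so it is active.
Path 4: gamma ← alpha → nu → eta
  alpha is a fork here and alpha is conditioned on, so the path is blocked at alpha.
Path 5: gamma ← alpha ← sigma → kappa → delta → nu → eta
  alpha is a chain here and alpha is conditioned on, so the path is blocked at alpha.
Path 6: gamma ← beta → nu → eta
  beta is a fork here and beta is conditioned on, so the path is blocked at beta.
At least one path is unblocked, so d-separation fails.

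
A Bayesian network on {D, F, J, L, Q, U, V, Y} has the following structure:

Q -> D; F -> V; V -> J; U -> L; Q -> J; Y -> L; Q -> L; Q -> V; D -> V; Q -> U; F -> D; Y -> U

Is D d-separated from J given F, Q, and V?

Yes — D and J are d-separated given {F, Q, V}.

Enumerating the 6 paths from D to J and testing each for blocking by {F, Q, V}:
  1. D ← F → V → J — F:fork[blocks]; V:chain[blocks] ⇒ blocked
  2. D ← F → V ← Q → J — F:fork[blocks]; V:collider[open]; Q:fork[blocks] ⇒ blocked
  3. D ← Q → J — Q:fork[blocks] ⇒ blocked
  4. D ← Q → V → J — Q:fork[blocks]; V:chain[blocks] ⇒ blocked
  5. D → V → J — V:chain[blocks] ⇒ blocked
  6. D → V ← Q → J — V:collider[open]; Q:fork[blocks] ⇒ blocked
All paths are blocked; D ⊥ J | {F, Q, V} holds.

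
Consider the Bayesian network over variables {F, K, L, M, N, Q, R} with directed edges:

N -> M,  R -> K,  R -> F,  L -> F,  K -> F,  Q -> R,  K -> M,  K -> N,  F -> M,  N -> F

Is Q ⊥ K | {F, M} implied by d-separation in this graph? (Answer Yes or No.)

Enumerating the 6 paths from Q to K and testing each for blocking by {F, M}:
Path 1: Q → R → F ← N → M ← K
  R is a chain and R is not conditioned on; F is a collider and F is conditioned on, which opens it; N is a fork and N is not conditioned on; M is a collider and M is conditioned on, which opens it — no node blocks this path, so it is active.
Path 2: Q → R → F ← N ← K
  R is a chain and R is not conditioned on; F is a collider and F is conditioned on, which opens it; N is a chain and N is not conditioned on — no node blocks this path, so it is active.
Path 3: Q → R → F → M ← N ← K
  F is a chain here and F is conditioned on, so the path is blocked at F.
Path 4: Q → R → F → M ← K
  F is a chain here and F is conditioned on, so the path is blocked at F.
Path 5: Q → R → F ← K
  R is a chain and R is not conditioned on; F is a collider and F is conditioned on, which opens it — no node blocks this path, so it is active.
Path 6: Q → R → K
  R is a chain and R is not conditioned on — no node blocks this path, so it is active.
Because an active path exists, Q and K are not d-separated.

No — Q and K are not d-separated given {F, M}.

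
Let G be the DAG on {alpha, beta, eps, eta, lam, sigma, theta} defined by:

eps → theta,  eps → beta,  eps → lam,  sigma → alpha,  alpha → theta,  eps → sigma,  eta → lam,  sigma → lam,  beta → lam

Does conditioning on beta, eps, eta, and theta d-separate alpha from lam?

6 paths connect alpha and lam; each must be blocked for d-separation to hold:
Path 1: alpha ← sigma → lam
  sigma is a fork and sigma is not conditioned on — no node blocks this path, so it is active.
Path 2: alpha ← sigma ← eps → lam
  eps is a fork here and eps is conditioned on, so the path is blocked at eps.
Path 3: alpha ← sigma ← eps → beta → lam
  eps is a fork here and eps is conditioned on, so the path is blocked at eps.
Path 4: alpha → theta ← eps → lam
  eps is a fork here and eps is conditioned on, so the path is blocked at eps.
Path 5: alpha → theta ← eps → sigma → lam
  eps is a fork here and eps is conditioned on, so the path is blocked at eps.
Path 6: alpha → theta ← eps → beta → lam
  eps is a fork here and eps is conditioned on, so the path is blocked at eps.
Because an active path exists, alpha and lam are not d-separated.

No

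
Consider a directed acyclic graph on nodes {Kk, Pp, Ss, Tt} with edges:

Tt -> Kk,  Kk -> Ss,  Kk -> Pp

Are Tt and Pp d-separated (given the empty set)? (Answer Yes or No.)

The only undirected path from Tt to Pp is:
Path 1: Tt → Kk → Pp
  Kk is a chain and Kk is not conditioned on — no node blocks this path, so it is active.
At least one path is unblocked, so d-separation fails.

No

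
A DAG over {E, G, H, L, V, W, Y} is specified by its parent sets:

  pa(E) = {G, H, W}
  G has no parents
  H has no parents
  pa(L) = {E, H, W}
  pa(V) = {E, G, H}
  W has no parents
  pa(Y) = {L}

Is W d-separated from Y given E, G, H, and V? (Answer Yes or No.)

No

5 paths connect W and Y; each must be blocked for d-separation to hold:
Path 1: W → E ← H → L → Y
  H is a fork here and H is conditioned on, so the path is blocked at H.
Path 2: W → E ← G → V ← H → L → Y
  G is a fork here and G is conditioned on, so the path is blocked at G.
Path 3: W → E → L → Y
  E is a chain here and E is conditioned on, so the path is blocked at E.
Path 4: W → E → V ← H → L → Y
  E is a chain here and E is conditioned on, so the path is blocked at E.
Path 5: W → L → Y
  L is a chain and L is not conditioned on — no node blocks this path, so it is active.
At least one path is unblocked, so d-separation fails.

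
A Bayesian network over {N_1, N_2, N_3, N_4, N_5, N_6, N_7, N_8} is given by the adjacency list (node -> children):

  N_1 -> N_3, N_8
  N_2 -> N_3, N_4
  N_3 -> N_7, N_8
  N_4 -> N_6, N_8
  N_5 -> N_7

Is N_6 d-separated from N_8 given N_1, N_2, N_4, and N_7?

Yes

We examine all 3 paths between N_6 and N_8:
Path 1: N_6 ← N_4 → N_8
  N_4 is a fork here and N_4 is conditioned on, so the path is blocked at N_4.
Path 2: N_6 ← N_4 ← N_2 → N_3 → N_8
  N_4 is a chain here and N_4 is conditioned on, so the path is blocked at N_4.
Path 3: N_6 ← N_4 ← N_2 → N_3 ← N_1 → N_8
  N_4 is a chain here and N_4 is conditioned on, so the path is blocked at N_4.
All paths are blocked; N_6 ⊥ N_8 | {N_1, N_2, N_4, N_7} holds.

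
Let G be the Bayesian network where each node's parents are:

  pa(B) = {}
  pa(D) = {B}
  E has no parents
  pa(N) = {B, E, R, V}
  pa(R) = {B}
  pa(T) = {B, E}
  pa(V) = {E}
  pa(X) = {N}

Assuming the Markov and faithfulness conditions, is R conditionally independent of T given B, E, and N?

Yes

There are 6 undirected paths between R and T; checking each against the conditioning set {B, E, N}:
Path 1: R ← B → T
  B is a fork here and B is conditioned on, so the path is blocked at B.
Path 2: R ← B → N ← V ← E → T
  B is a fork here and B is conditioned on, so the path is blocked at B.
Path 3: R ← B → N ← E → T
  B is a fork here and B is conditioned on, so the path is blocked at B.
Path 4: R → N ← V ← E → T
  E is a fork here and E is conditioned on, so the path is blocked at E.
Path 5: R → N ← B → T
  B is a fork here and B is conditioned on, so the path is blocked at B.
Path 6: R → N ← E → T
  E is a fork here and E is conditioned on, so the path is blocked at E.
Every path is blocked, so R and T are d-separated given {B, E, N}.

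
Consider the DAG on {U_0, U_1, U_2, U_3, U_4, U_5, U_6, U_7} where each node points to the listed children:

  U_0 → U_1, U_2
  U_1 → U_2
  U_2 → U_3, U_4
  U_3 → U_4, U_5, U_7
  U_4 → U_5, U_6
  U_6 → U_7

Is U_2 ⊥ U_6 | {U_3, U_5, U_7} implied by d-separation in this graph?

No

There are 6 undirected paths between U_2 and U_6; checking each against the conditioning set {U_3, U_5, U_7}:
Path 1: U_2 → U_4 → U_6
  U_4 is a chain and U_4 is not conditioned on — no node blocks this path, so it is active.
Path 2: U_2 → U_4 → U_5 ← U_3 → U_7 ← U_6
  U_3 is a fork here and U_3 is conditioned on, so the path is blocked at U_3.
Path 3: U_2 → U_4 ← U_3 → U_7 ← U_6
  U_3 is a fork here and U_3 is conditioned on, so the path is blocked at U_3.
Path 4: U_2 → U_3 → U_4 → U_6
  U_3 is a chain here and U_3 is conditioned on, so the path is blocked at U_3.
Path 5: U_2 → U_3 → U_5 ← U_4 → U_6
  U_3 is a chain here and U_3 is conditioned on, so the path is blocked at U_3.
Path 6: U_2 → U_3 → U_7 ← U_6
  U_3 is a chain here and U_3 is conditioned on, so the path is blocked at U_3.
At least one path is unblocked, so d-separation fails.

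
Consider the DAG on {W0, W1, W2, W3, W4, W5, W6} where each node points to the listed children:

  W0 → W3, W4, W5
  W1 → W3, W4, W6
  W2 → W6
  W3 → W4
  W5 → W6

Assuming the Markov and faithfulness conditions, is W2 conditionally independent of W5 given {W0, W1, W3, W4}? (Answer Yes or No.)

There are 5 undirected paths between W2 and W5; checking each against the conditioning set {W0, W1, W3, W4}:
Path 1: W2 → W6 ← W5
  W6 is a collider here and neither W6 nor any of its descendants is conditioned on, so the collider stays closed — the path is blocked at W6.
Path 2: W2 → W6 ← W1 → W3 ← W0 → W5
  W6 is a collider here and neither W6 nor any of its descendants is conditioned on, so the collider stays closed — the path is blocked at W6.
Path 3: W2 → W6 ← W1 → W3 → W4 ← W0 → W5
  W6 is a collider here and neither W6 nor any of its descendants is conditioned on, so the collider stays closed — the path is blocked at W6.
Path 4: W2 → W6 ← W1 → W4 ← W3 ← W0 → W5
  W6 is a collider here and neither W6 nor any of its descendants is conditioned on, so the collider stays closed — the path is blocked at W6.
Path 5: W2 → W6 ← W1 → W4 ← W0 → W5
  W6 is a collider here and neither W6 nor any of its descendants is conditioned on, so the collider stays closed — the path is blocked at W6.
Every path is blocked, so W2 and W5 are d-separated given {W0, W1, W3, W4}.

Yes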